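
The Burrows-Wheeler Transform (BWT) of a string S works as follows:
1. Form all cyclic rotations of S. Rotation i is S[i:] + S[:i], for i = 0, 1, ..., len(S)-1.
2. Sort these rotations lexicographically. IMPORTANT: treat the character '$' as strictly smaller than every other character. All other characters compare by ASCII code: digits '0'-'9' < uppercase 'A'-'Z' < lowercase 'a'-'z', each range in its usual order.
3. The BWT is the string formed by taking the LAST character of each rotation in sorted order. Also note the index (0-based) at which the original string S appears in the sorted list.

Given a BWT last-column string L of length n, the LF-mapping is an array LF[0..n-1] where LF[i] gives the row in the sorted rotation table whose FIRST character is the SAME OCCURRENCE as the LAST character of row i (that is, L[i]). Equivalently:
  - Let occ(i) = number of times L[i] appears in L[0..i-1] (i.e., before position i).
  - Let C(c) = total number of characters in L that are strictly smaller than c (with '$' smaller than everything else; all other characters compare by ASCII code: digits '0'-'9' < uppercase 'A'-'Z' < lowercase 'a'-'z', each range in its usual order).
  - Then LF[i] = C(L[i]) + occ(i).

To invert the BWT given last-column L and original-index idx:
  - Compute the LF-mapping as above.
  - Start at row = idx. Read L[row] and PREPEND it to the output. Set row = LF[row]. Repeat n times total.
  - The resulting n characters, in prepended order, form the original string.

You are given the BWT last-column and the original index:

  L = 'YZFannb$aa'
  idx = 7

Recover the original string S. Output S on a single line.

Answer: bananaZFY$

Derivation:
LF mapping: 2 3 1 4 8 9 7 0 5 6
Walk LF starting at row 7, prepending L[row]:
  step 1: row=7, L[7]='$', prepend. Next row=LF[7]=0
  step 2: row=0, L[0]='Y', prepend. Next row=LF[0]=2
  step 3: row=2, L[2]='F', prepend. Next row=LF[2]=1
  step 4: row=1, L[1]='Z', prepend. Next row=LF[1]=3
  step 5: row=3, L[3]='a', prepend. Next row=LF[3]=4
  step 6: row=4, L[4]='n', prepend. Next row=LF[4]=8
  step 7: row=8, L[8]='a', prepend. Next row=LF[8]=5
  step 8: row=5, L[5]='n', prepend. Next row=LF[5]=9
  step 9: row=9, L[9]='a', prepend. Next row=LF[9]=6
  step 10: row=6, L[6]='b', prepend. Next row=LF[6]=7
Reversed output: bananaZFY$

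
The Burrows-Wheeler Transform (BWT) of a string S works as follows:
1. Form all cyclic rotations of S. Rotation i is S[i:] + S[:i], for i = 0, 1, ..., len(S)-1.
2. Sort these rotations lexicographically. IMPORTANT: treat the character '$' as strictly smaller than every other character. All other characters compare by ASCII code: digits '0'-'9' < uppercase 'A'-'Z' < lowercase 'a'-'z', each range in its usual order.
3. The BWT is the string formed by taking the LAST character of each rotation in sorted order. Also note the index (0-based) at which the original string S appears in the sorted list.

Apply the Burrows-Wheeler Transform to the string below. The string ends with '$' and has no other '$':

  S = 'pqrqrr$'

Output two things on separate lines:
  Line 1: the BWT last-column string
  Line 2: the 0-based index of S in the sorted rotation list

Answer: r$prrqq
1

Derivation:
All 7 rotations (rotation i = S[i:]+S[:i]):
  rot[0] = pqrqrr$
  rot[1] = qrqrr$p
  rot[2] = rqrr$pq
  rot[3] = qrr$pqr
  rot[4] = rr$pqrq
  rot[5] = r$pqrqr
  rot[6] = $pqrqrr
Sorted (with $ < everything):
  sorted[0] = $pqrqrr  (last char: 'r')
  sorted[1] = pqrqrr$  (last char: '$')
  sorted[2] = qrqrr$p  (last char: 'p')
  sorted[3] = qrr$pqr  (last char: 'r')
  sorted[4] = r$pqrqr  (last char: 'r')
  sorted[5] = rqrr$pq  (last char: 'q')
  sorted[6] = rr$pqrq  (last char: 'q')
Last column: r$prrqq
Original string S is at sorted index 1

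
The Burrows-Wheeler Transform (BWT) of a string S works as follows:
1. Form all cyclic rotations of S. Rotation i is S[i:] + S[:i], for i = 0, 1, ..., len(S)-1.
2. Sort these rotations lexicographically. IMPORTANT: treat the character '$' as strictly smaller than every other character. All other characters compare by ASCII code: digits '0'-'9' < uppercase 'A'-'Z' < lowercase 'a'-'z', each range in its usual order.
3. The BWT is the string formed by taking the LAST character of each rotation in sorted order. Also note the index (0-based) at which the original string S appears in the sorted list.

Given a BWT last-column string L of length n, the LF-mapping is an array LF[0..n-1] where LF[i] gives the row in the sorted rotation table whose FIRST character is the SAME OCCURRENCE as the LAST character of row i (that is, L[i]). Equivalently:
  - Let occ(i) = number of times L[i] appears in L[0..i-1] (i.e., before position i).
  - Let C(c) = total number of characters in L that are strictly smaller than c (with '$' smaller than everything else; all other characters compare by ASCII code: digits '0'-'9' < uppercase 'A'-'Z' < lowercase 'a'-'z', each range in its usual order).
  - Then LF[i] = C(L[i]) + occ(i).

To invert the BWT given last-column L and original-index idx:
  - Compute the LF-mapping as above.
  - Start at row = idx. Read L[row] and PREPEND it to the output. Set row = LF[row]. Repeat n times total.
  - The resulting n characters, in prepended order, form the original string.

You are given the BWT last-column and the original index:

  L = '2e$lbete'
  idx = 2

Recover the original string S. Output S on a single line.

Answer: beetle2$

Derivation:
LF mapping: 1 3 0 6 2 4 7 5
Walk LF starting at row 2, prepending L[row]:
  step 1: row=2, L[2]='$', prepend. Next row=LF[2]=0
  step 2: row=0, L[0]='2', prepend. Next row=LF[0]=1
  step 3: row=1, L[1]='e', prepend. Next row=LF[1]=3
  step 4: row=3, L[3]='l', prepend. Next row=LF[3]=6
  step 5: row=6, L[6]='t', prepend. Next row=LF[6]=7
  step 6: row=7, L[7]='e', prepend. Next row=LF[7]=5
  step 7: row=5, L[5]='e', prepend. Next row=LF[5]=4
  step 8: row=4, L[4]='b', prepend. Next row=LF[4]=2
Reversed output: beetle2$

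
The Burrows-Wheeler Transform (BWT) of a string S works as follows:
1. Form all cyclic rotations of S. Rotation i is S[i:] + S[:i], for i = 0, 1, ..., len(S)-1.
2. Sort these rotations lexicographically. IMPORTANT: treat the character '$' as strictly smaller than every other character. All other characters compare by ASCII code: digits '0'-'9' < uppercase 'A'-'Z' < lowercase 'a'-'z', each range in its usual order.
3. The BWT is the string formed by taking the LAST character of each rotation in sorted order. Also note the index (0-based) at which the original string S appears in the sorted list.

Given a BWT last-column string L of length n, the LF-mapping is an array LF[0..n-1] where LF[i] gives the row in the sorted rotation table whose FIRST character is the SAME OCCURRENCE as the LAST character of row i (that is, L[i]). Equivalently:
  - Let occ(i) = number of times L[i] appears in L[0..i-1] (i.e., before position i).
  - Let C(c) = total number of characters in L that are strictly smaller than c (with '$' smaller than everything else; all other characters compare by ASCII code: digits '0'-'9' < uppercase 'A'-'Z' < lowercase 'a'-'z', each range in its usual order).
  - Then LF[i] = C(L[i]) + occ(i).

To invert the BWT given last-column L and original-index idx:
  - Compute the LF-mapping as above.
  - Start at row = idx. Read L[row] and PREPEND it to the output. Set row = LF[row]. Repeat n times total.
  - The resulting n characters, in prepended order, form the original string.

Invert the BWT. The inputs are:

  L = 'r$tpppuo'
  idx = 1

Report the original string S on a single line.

LF mapping: 5 0 6 2 3 4 7 1
Walk LF starting at row 1, prepending L[row]:
  step 1: row=1, L[1]='$', prepend. Next row=LF[1]=0
  step 2: row=0, L[0]='r', prepend. Next row=LF[0]=5
  step 3: row=5, L[5]='p', prepend. Next row=LF[5]=4
  step 4: row=4, L[4]='p', prepend. Next row=LF[4]=3
  step 5: row=3, L[3]='p', prepend. Next row=LF[3]=2
  step 6: row=2, L[2]='t', prepend. Next row=LF[2]=6
  step 7: row=6, L[6]='u', prepend. Next row=LF[6]=7
  step 8: row=7, L[7]='o', prepend. Next row=LF[7]=1
Reversed output: outpppr$

Answer: outpppr$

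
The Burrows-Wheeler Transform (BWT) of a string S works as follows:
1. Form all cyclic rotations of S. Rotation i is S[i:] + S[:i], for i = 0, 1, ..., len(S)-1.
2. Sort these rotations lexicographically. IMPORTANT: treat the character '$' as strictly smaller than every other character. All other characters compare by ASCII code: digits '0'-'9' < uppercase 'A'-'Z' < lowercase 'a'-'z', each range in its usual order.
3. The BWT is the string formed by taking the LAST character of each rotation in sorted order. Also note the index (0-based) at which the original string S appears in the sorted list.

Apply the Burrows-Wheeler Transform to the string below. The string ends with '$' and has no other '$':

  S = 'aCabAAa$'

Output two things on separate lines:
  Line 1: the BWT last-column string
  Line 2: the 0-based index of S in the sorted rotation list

All 8 rotations (rotation i = S[i:]+S[:i]):
  rot[0] = aCabAAa$
  rot[1] = CabAAa$a
  rot[2] = abAAa$aC
  rot[3] = bAAa$aCa
  rot[4] = AAa$aCab
  rot[5] = Aa$aCabA
  rot[6] = a$aCabAA
  rot[7] = $aCabAAa
Sorted (with $ < everything):
  sorted[0] = $aCabAAa  (last char: 'a')
  sorted[1] = AAa$aCab  (last char: 'b')
  sorted[2] = Aa$aCabA  (last char: 'A')
  sorted[3] = CabAAa$a  (last char: 'a')
  sorted[4] = a$aCabAA  (last char: 'A')
  sorted[5] = aCabAAa$  (last char: '$')
  sorted[6] = abAAa$aC  (last char: 'C')
  sorted[7] = bAAa$aCa  (last char: 'a')
Last column: abAaA$Ca
Original string S is at sorted index 5

Answer: abAaA$Ca
5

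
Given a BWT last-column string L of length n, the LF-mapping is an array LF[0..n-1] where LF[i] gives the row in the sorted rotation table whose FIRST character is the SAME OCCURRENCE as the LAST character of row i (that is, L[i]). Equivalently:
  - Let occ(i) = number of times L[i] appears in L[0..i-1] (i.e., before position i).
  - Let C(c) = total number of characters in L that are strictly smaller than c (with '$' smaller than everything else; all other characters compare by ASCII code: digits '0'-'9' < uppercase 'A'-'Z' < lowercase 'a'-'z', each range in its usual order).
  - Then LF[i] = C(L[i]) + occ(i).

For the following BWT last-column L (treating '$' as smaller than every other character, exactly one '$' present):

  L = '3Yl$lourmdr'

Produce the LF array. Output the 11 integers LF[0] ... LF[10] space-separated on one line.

Answer: 1 2 4 0 5 7 10 8 6 3 9

Derivation:
Char counts: '$':1, '3':1, 'Y':1, 'd':1, 'l':2, 'm':1, 'o':1, 'r':2, 'u':1
C (first-col start): C('$')=0, C('3')=1, C('Y')=2, C('d')=3, C('l')=4, C('m')=6, C('o')=7, C('r')=8, C('u')=10
L[0]='3': occ=0, LF[0]=C('3')+0=1+0=1
L[1]='Y': occ=0, LF[1]=C('Y')+0=2+0=2
L[2]='l': occ=0, LF[2]=C('l')+0=4+0=4
L[3]='$': occ=0, LF[3]=C('$')+0=0+0=0
L[4]='l': occ=1, LF[4]=C('l')+1=4+1=5
L[5]='o': occ=0, LF[5]=C('o')+0=7+0=7
L[6]='u': occ=0, LF[6]=C('u')+0=10+0=10
L[7]='r': occ=0, LF[7]=C('r')+0=8+0=8
L[8]='m': occ=0, LF[8]=C('m')+0=6+0=6
L[9]='d': occ=0, LF[9]=C('d')+0=3+0=3
L[10]='r': occ=1, LF[10]=C('r')+1=8+1=9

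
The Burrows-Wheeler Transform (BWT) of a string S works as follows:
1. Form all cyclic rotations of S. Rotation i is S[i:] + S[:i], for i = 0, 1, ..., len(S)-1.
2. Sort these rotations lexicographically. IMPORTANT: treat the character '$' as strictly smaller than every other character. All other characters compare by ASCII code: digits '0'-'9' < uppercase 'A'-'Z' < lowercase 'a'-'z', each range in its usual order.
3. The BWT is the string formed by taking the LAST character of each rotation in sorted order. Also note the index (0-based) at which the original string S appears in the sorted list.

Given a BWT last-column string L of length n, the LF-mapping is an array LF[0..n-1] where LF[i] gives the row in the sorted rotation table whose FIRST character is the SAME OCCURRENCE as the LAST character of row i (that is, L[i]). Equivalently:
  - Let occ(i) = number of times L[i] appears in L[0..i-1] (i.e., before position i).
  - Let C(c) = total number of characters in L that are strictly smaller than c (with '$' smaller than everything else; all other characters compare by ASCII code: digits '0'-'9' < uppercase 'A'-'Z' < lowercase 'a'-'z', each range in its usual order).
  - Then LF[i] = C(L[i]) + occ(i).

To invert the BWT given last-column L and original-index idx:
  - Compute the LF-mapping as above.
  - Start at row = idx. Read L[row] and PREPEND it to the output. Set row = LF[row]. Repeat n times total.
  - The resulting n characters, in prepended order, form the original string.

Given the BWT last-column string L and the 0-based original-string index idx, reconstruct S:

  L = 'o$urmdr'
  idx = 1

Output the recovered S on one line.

LF mapping: 3 0 6 4 2 1 5
Walk LF starting at row 1, prepending L[row]:
  step 1: row=1, L[1]='$', prepend. Next row=LF[1]=0
  step 2: row=0, L[0]='o', prepend. Next row=LF[0]=3
  step 3: row=3, L[3]='r', prepend. Next row=LF[3]=4
  step 4: row=4, L[4]='m', prepend. Next row=LF[4]=2
  step 5: row=2, L[2]='u', prepend. Next row=LF[2]=6
  step 6: row=6, L[6]='r', prepend. Next row=LF[6]=5
  step 7: row=5, L[5]='d', prepend. Next row=LF[5]=1
Reversed output: drumro$

Answer: drumro$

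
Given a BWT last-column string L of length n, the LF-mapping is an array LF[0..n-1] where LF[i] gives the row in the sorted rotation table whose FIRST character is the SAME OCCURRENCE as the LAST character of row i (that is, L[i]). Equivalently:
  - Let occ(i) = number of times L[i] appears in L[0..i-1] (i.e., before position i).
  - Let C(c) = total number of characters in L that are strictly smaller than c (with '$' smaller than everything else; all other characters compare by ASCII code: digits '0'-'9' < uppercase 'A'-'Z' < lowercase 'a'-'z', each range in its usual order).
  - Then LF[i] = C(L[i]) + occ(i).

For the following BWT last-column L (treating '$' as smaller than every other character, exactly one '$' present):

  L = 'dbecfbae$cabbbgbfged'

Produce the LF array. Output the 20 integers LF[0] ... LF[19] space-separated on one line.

Char counts: '$':1, 'a':2, 'b':6, 'c':2, 'd':2, 'e':3, 'f':2, 'g':2
C (first-col start): C('$')=0, C('a')=1, C('b')=3, C('c')=9, C('d')=11, C('e')=13, C('f')=16, C('g')=18
L[0]='d': occ=0, LF[0]=C('d')+0=11+0=11
L[1]='b': occ=0, LF[1]=C('b')+0=3+0=3
L[2]='e': occ=0, LF[2]=C('e')+0=13+0=13
L[3]='c': occ=0, LF[3]=C('c')+0=9+0=9
L[4]='f': occ=0, LF[4]=C('f')+0=16+0=16
L[5]='b': occ=1, LF[5]=C('b')+1=3+1=4
L[6]='a': occ=0, LF[6]=C('a')+0=1+0=1
L[7]='e': occ=1, LF[7]=C('e')+1=13+1=14
L[8]='$': occ=0, LF[8]=C('$')+0=0+0=0
L[9]='c': occ=1, LF[9]=C('c')+1=9+1=10
L[10]='a': occ=1, LF[10]=C('a')+1=1+1=2
L[11]='b': occ=2, LF[11]=C('b')+2=3+2=5
L[12]='b': occ=3, LF[12]=C('b')+3=3+3=6
L[13]='b': occ=4, LF[13]=C('b')+4=3+4=7
L[14]='g': occ=0, LF[14]=C('g')+0=18+0=18
L[15]='b': occ=5, LF[15]=C('b')+5=3+5=8
L[16]='f': occ=1, LF[16]=C('f')+1=16+1=17
L[17]='g': occ=1, LF[17]=C('g')+1=18+1=19
L[18]='e': occ=2, LF[18]=C('e')+2=13+2=15
L[19]='d': occ=1, LF[19]=C('d')+1=11+1=12

Answer: 11 3 13 9 16 4 1 14 0 10 2 5 6 7 18 8 17 19 15 12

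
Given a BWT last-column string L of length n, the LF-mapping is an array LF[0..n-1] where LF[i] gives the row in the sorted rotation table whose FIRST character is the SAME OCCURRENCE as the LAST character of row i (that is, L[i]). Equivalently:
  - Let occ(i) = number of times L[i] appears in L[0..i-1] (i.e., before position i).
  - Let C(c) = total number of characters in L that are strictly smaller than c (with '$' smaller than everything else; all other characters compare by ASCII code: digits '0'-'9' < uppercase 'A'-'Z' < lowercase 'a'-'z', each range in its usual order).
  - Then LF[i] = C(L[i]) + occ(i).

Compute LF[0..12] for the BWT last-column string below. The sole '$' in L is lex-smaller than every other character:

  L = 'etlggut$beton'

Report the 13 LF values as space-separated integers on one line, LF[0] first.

Answer: 2 9 6 4 5 12 10 0 1 3 11 8 7

Derivation:
Char counts: '$':1, 'b':1, 'e':2, 'g':2, 'l':1, 'n':1, 'o':1, 't':3, 'u':1
C (first-col start): C('$')=0, C('b')=1, C('e')=2, C('g')=4, C('l')=6, C('n')=7, C('o')=8, C('t')=9, C('u')=12
L[0]='e': occ=0, LF[0]=C('e')+0=2+0=2
L[1]='t': occ=0, LF[1]=C('t')+0=9+0=9
L[2]='l': occ=0, LF[2]=C('l')+0=6+0=6
L[3]='g': occ=0, LF[3]=C('g')+0=4+0=4
L[4]='g': occ=1, LF[4]=C('g')+1=4+1=5
L[5]='u': occ=0, LF[5]=C('u')+0=12+0=12
L[6]='t': occ=1, LF[6]=C('t')+1=9+1=10
L[7]='$': occ=0, LF[7]=C('$')+0=0+0=0
L[8]='b': occ=0, LF[8]=C('b')+0=1+0=1
L[9]='e': occ=1, LF[9]=C('e')+1=2+1=3
L[10]='t': occ=2, LF[10]=C('t')+2=9+2=11
L[11]='o': occ=0, LF[11]=C('o')+0=8+0=8
L[12]='n': occ=0, LF[12]=C('n')+0=7+0=7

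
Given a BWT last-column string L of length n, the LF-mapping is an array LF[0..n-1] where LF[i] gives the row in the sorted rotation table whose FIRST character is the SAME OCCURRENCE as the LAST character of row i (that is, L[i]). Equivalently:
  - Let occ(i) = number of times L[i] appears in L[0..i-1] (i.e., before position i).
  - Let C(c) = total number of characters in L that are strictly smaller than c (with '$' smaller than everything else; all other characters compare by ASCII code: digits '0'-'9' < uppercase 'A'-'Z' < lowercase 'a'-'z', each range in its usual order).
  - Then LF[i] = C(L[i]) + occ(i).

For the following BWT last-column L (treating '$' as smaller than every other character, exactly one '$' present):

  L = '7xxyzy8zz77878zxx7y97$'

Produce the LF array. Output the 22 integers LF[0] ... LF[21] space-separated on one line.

Answer: 1 11 12 15 18 16 7 19 20 2 3 8 4 9 21 13 14 5 17 10 6 0

Derivation:
Char counts: '$':1, '7':6, '8':3, '9':1, 'x':4, 'y':3, 'z':4
C (first-col start): C('$')=0, C('7')=1, C('8')=7, C('9')=10, C('x')=11, C('y')=15, C('z')=18
L[0]='7': occ=0, LF[0]=C('7')+0=1+0=1
L[1]='x': occ=0, LF[1]=C('x')+0=11+0=11
L[2]='x': occ=1, LF[2]=C('x')+1=11+1=12
L[3]='y': occ=0, LF[3]=C('y')+0=15+0=15
L[4]='z': occ=0, LF[4]=C('z')+0=18+0=18
L[5]='y': occ=1, LF[5]=C('y')+1=15+1=16
L[6]='8': occ=0, LF[6]=C('8')+0=7+0=7
L[7]='z': occ=1, LF[7]=C('z')+1=18+1=19
L[8]='z': occ=2, LF[8]=C('z')+2=18+2=20
L[9]='7': occ=1, LF[9]=C('7')+1=1+1=2
L[10]='7': occ=2, LF[10]=C('7')+2=1+2=3
L[11]='8': occ=1, LF[11]=C('8')+1=7+1=8
L[12]='7': occ=3, LF[12]=C('7')+3=1+3=4
L[13]='8': occ=2, LF[13]=C('8')+2=7+2=9
L[14]='z': occ=3, LF[14]=C('z')+3=18+3=21
L[15]='x': occ=2, LF[15]=C('x')+2=11+2=13
L[16]='x': occ=3, LF[16]=C('x')+3=11+3=14
L[17]='7': occ=4, LF[17]=C('7')+4=1+4=5
L[18]='y': occ=2, LF[18]=C('y')+2=15+2=17
L[19]='9': occ=0, LF[19]=C('9')+0=10+0=10
L[20]='7': occ=5, LF[20]=C('7')+5=1+5=6
L[21]='$': occ=0, LF[21]=C('$')+0=0+0=0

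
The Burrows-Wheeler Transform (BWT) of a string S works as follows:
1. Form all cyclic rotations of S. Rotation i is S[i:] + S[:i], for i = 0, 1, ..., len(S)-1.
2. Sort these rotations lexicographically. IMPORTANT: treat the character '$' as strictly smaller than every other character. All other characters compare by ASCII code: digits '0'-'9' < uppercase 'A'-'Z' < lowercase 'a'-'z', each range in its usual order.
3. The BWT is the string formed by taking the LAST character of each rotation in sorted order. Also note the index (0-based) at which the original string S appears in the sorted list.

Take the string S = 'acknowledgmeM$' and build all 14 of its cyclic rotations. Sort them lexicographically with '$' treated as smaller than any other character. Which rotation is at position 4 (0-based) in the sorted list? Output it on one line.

All 14 rotations (rotation i = S[i:]+S[:i]):
  rot[0] = acknowledgmeM$
  rot[1] = cknowledgmeM$a
  rot[2] = knowledgmeM$ac
  rot[3] = nowledgmeM$ack
  rot[4] = owledgmeM$ackn
  rot[5] = wledgmeM$ackno
  rot[6] = ledgmeM$acknow
  rot[7] = edgmeM$acknowl
  rot[8] = dgmeM$acknowle
  rot[9] = gmeM$acknowled
  rot[10] = meM$acknowledg
  rot[11] = eM$acknowledgm
  rot[12] = M$acknowledgme
  rot[13] = $acknowledgmeM
Sorted (with $ < everything):
  sorted[0] = $acknowledgmeM
  sorted[1] = M$acknowledgme
  sorted[2] = acknowledgmeM$
  sorted[3] = cknowledgmeM$a
  sorted[4] = dgmeM$acknowle
  sorted[5] = eM$acknowledgm
  sorted[6] = edgmeM$acknowl
  sorted[7] = gmeM$acknowled
  sorted[8] = knowledgmeM$ac
  sorted[9] = ledgmeM$acknow
  sorted[10] = meM$acknowledg
  sorted[11] = nowledgmeM$ack
  sorted[12] = owledgmeM$ackn
  sorted[13] = wledgmeM$ackno
sorted[4] = dgmeM$acknowle

Answer: dgmeM$acknowle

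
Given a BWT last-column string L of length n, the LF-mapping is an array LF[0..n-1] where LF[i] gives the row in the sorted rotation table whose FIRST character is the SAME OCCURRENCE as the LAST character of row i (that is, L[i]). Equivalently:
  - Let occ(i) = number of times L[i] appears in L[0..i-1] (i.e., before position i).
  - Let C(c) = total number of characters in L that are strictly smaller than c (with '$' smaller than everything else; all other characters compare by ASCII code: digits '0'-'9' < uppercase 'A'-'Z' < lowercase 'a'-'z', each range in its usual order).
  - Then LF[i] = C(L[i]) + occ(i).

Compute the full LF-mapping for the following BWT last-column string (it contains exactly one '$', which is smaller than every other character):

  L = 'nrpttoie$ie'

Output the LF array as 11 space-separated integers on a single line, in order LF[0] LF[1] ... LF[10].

Char counts: '$':1, 'e':2, 'i':2, 'n':1, 'o':1, 'p':1, 'r':1, 't':2
C (first-col start): C('$')=0, C('e')=1, C('i')=3, C('n')=5, C('o')=6, C('p')=7, C('r')=8, C('t')=9
L[0]='n': occ=0, LF[0]=C('n')+0=5+0=5
L[1]='r': occ=0, LF[1]=C('r')+0=8+0=8
L[2]='p': occ=0, LF[2]=C('p')+0=7+0=7
L[3]='t': occ=0, LF[3]=C('t')+0=9+0=9
L[4]='t': occ=1, LF[4]=C('t')+1=9+1=10
L[5]='o': occ=0, LF[5]=C('o')+0=6+0=6
L[6]='i': occ=0, LF[6]=C('i')+0=3+0=3
L[7]='e': occ=0, LF[7]=C('e')+0=1+0=1
L[8]='$': occ=0, LF[8]=C('$')+0=0+0=0
L[9]='i': occ=1, LF[9]=C('i')+1=3+1=4
L[10]='e': occ=1, LF[10]=C('e')+1=1+1=2

Answer: 5 8 7 9 10 6 3 1 0 4 2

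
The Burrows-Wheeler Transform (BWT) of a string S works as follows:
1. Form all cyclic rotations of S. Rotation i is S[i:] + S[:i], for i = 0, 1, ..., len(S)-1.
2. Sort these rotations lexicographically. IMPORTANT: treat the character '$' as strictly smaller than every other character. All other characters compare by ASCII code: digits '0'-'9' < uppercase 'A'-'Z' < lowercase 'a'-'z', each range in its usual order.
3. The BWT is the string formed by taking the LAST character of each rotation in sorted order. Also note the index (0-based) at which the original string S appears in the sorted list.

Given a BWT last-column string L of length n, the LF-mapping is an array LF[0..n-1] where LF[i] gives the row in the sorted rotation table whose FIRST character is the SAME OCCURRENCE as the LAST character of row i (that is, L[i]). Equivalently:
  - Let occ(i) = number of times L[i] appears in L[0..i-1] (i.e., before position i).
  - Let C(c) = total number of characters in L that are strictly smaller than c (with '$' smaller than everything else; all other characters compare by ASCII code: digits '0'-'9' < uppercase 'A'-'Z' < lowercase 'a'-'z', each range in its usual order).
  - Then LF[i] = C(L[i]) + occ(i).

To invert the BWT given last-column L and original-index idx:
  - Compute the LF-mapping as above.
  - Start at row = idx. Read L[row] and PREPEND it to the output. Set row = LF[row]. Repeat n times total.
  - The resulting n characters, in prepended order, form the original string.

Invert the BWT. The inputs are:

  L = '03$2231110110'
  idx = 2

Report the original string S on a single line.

LF mapping: 1 11 0 9 10 12 4 5 6 2 7 8 3
Walk LF starting at row 2, prepending L[row]:
  step 1: row=2, L[2]='$', prepend. Next row=LF[2]=0
  step 2: row=0, L[0]='0', prepend. Next row=LF[0]=1
  step 3: row=1, L[1]='3', prepend. Next row=LF[1]=11
  step 4: row=11, L[11]='1', prepend. Next row=LF[11]=8
  step 5: row=8, L[8]='1', prepend. Next row=LF[8]=6
  step 6: row=6, L[6]='1', prepend. Next row=LF[6]=4
  step 7: row=4, L[4]='2', prepend. Next row=LF[4]=10
  step 8: row=10, L[10]='1', prepend. Next row=LF[10]=7
  step 9: row=7, L[7]='1', prepend. Next row=LF[7]=5
  step 10: row=5, L[5]='3', prepend. Next row=LF[5]=12
  step 11: row=12, L[12]='0', prepend. Next row=LF[12]=3
  step 12: row=3, L[3]='2', prepend. Next row=LF[3]=9
  step 13: row=9, L[9]='0', prepend. Next row=LF[9]=2
Reversed output: 020311211130$

Answer: 020311211130$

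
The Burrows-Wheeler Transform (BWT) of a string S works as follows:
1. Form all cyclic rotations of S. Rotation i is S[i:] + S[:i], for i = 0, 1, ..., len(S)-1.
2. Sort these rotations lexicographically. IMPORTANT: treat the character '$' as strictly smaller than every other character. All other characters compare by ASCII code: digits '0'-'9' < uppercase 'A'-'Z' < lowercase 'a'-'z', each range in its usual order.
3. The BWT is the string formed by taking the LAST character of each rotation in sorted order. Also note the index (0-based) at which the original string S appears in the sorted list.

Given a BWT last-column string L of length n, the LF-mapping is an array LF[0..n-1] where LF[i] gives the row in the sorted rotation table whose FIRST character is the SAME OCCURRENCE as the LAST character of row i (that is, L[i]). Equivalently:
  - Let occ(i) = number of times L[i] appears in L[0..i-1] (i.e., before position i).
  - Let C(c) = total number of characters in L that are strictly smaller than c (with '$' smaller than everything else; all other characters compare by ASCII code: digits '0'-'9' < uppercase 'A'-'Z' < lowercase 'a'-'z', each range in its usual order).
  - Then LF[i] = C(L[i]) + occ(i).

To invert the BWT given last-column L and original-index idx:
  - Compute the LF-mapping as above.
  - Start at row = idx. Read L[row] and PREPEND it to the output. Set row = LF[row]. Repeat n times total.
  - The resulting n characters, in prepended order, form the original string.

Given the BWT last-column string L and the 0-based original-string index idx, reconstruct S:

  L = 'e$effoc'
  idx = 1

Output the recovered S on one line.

LF mapping: 2 0 3 4 5 6 1
Walk LF starting at row 1, prepending L[row]:
  step 1: row=1, L[1]='$', prepend. Next row=LF[1]=0
  step 2: row=0, L[0]='e', prepend. Next row=LF[0]=2
  step 3: row=2, L[2]='e', prepend. Next row=LF[2]=3
  step 4: row=3, L[3]='f', prepend. Next row=LF[3]=4
  step 5: row=4, L[4]='f', prepend. Next row=LF[4]=5
  step 6: row=5, L[5]='o', prepend. Next row=LF[5]=6
  step 7: row=6, L[6]='c', prepend. Next row=LF[6]=1
Reversed output: coffee$

Answer: coffee$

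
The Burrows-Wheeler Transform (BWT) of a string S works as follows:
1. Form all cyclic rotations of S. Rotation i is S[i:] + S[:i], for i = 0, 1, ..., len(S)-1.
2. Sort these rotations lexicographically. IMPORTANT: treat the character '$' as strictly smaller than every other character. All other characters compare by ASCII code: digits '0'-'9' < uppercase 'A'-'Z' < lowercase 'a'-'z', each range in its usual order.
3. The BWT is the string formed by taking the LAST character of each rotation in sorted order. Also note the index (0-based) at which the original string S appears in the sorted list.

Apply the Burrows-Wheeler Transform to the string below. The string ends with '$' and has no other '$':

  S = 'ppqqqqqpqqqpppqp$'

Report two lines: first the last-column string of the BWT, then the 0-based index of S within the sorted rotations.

Answer: pqqp$pqppqqqqpqqp
4

Derivation:
All 17 rotations (rotation i = S[i:]+S[:i]):
  rot[0] = ppqqqqqpqqqpppqp$
  rot[1] = pqqqqqpqqqpppqp$p
  rot[2] = qqqqqpqqqpppqp$pp
  rot[3] = qqqqpqqqpppqp$ppq
  rot[4] = qqqpqqqpppqp$ppqq
  rot[5] = qqpqqqpppqp$ppqqq
  rot[6] = qpqqqpppqp$ppqqqq
  rot[7] = pqqqpppqp$ppqqqqq
  rot[8] = qqqpppqp$ppqqqqqp
  rot[9] = qqpppqp$ppqqqqqpq
  rot[10] = qpppqp$ppqqqqqpqq
  rot[11] = pppqp$ppqqqqqpqqq
  rot[12] = ppqp$ppqqqqqpqqqp
  rot[13] = pqp$ppqqqqqpqqqpp
  rot[14] = qp$ppqqqqqpqqqppp
  rot[15] = p$ppqqqqqpqqqpppq
  rot[16] = $ppqqqqqpqqqpppqp
Sorted (with $ < everything):
  sorted[0] = $ppqqqqqpqqqpppqp  (last char: 'p')
  sorted[1] = p$ppqqqqqpqqqpppq  (last char: 'q')
  sorted[2] = pppqp$ppqqqqqpqqq  (last char: 'q')
  sorted[3] = ppqp$ppqqqqqpqqqp  (last char: 'p')
  sorted[4] = ppqqqqqpqqqpppqp$  (last char: '$')
  sorted[5] = pqp$ppqqqqqpqqqpp  (last char: 'p')
  sorted[6] = pqqqpppqp$ppqqqqq  (last char: 'q')
  sorted[7] = pqqqqqpqqqpppqp$p  (last char: 'p')
  sorted[8] = qp$ppqqqqqpqqqppp  (last char: 'p')
  sorted[9] = qpppqp$ppqqqqqpqq  (last char: 'q')
  sorted[10] = qpqqqpppqp$ppqqqq  (last char: 'q')
  sorted[11] = qqpppqp$ppqqqqqpq  (last char: 'q')
  sorted[12] = qqpqqqpppqp$ppqqq  (last char: 'q')
  sorted[13] = qqqpppqp$ppqqqqqp  (last char: 'p')
  sorted[14] = qqqpqqqpppqp$ppqq  (last char: 'q')
  sorted[15] = qqqqpqqqpppqp$ppq  (last char: 'q')
  sorted[16] = qqqqqpqqqpppqp$pp  (last char: 'p')
Last column: pqqp$pqppqqqqpqqp
Original string S is at sorted index 4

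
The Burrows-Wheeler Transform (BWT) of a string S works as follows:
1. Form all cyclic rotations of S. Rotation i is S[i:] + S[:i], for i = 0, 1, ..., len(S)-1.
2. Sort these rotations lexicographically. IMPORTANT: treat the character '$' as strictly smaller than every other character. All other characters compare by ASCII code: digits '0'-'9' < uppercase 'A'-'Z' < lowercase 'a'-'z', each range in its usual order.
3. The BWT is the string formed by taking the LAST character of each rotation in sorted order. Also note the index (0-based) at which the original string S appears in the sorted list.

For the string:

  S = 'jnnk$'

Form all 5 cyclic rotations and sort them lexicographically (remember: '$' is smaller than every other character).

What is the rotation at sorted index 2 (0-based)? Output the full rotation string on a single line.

All 5 rotations (rotation i = S[i:]+S[:i]):
  rot[0] = jnnk$
  rot[1] = nnk$j
  rot[2] = nk$jn
  rot[3] = k$jnn
  rot[4] = $jnnk
Sorted (with $ < everything):
  sorted[0] = $jnnk
  sorted[1] = jnnk$
  sorted[2] = k$jnn
  sorted[3] = nk$jn
  sorted[4] = nnk$j
sorted[2] = k$jnn

Answer: k$jnn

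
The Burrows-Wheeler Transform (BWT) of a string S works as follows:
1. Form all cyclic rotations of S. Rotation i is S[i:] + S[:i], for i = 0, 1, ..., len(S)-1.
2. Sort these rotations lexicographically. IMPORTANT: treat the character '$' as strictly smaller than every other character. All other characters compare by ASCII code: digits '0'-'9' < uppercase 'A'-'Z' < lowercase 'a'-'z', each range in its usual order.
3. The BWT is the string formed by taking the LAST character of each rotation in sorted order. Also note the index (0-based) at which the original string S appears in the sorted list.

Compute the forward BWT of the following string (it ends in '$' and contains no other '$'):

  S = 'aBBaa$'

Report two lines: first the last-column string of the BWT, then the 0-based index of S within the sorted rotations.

All 6 rotations (rotation i = S[i:]+S[:i]):
  rot[0] = aBBaa$
  rot[1] = BBaa$a
  rot[2] = Baa$aB
  rot[3] = aa$aBB
  rot[4] = a$aBBa
  rot[5] = $aBBaa
Sorted (with $ < everything):
  sorted[0] = $aBBaa  (last char: 'a')
  sorted[1] = BBaa$a  (last char: 'a')
  sorted[2] = Baa$aB  (last char: 'B')
  sorted[3] = a$aBBa  (last char: 'a')
  sorted[4] = aBBaa$  (last char: '$')
  sorted[5] = aa$aBB  (last char: 'B')
Last column: aaBa$B
Original string S is at sorted index 4

Answer: aaBa$B
4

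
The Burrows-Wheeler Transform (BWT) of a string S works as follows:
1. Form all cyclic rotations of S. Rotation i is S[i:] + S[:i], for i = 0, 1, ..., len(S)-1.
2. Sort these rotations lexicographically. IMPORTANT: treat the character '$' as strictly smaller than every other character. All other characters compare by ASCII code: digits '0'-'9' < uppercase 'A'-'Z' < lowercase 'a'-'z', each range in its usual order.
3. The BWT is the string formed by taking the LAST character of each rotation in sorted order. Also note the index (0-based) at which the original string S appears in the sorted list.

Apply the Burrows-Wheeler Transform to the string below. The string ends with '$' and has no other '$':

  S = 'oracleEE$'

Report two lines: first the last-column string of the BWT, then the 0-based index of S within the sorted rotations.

All 9 rotations (rotation i = S[i:]+S[:i]):
  rot[0] = oracleEE$
  rot[1] = racleEE$o
  rot[2] = acleEE$or
  rot[3] = cleEE$ora
  rot[4] = leEE$orac
  rot[5] = eEE$oracl
  rot[6] = EE$oracle
  rot[7] = E$oracleE
  rot[8] = $oracleEE
Sorted (with $ < everything):
  sorted[0] = $oracleEE  (last char: 'E')
  sorted[1] = E$oracleE  (last char: 'E')
  sorted[2] = EE$oracle  (last char: 'e')
  sorted[3] = acleEE$or  (last char: 'r')
  sorted[4] = cleEE$ora  (last char: 'a')
  sorted[5] = eEE$oracl  (last char: 'l')
  sorted[6] = leEE$orac  (last char: 'c')
  sorted[7] = oracleEE$  (last char: '$')
  sorted[8] = racleEE$o  (last char: 'o')
Last column: EEeralc$o
Original string S is at sorted index 7

Answer: EEeralc$o
7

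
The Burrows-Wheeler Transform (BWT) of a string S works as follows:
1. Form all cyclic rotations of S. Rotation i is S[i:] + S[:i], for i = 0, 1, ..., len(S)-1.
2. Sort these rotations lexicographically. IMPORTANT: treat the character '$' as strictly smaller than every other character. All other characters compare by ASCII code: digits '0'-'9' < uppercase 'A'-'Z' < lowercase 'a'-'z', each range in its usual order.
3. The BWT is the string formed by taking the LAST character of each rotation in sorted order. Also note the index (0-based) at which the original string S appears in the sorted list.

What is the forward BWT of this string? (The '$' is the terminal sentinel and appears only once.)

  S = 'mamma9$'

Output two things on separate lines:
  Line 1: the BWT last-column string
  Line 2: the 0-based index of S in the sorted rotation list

All 7 rotations (rotation i = S[i:]+S[:i]):
  rot[0] = mamma9$
  rot[1] = amma9$m
  rot[2] = mma9$ma
  rot[3] = ma9$mam
  rot[4] = a9$mamm
  rot[5] = 9$mamma
  rot[6] = $mamma9
Sorted (with $ < everything):
  sorted[0] = $mamma9  (last char: '9')
  sorted[1] = 9$mamma  (last char: 'a')
  sorted[2] = a9$mamm  (last char: 'm')
  sorted[3] = amma9$m  (last char: 'm')
  sorted[4] = ma9$mam  (last char: 'm')
  sorted[5] = mamma9$  (last char: '$')
  sorted[6] = mma9$ma  (last char: 'a')
Last column: 9ammm$a
Original string S is at sorted index 5

Answer: 9ammm$a
5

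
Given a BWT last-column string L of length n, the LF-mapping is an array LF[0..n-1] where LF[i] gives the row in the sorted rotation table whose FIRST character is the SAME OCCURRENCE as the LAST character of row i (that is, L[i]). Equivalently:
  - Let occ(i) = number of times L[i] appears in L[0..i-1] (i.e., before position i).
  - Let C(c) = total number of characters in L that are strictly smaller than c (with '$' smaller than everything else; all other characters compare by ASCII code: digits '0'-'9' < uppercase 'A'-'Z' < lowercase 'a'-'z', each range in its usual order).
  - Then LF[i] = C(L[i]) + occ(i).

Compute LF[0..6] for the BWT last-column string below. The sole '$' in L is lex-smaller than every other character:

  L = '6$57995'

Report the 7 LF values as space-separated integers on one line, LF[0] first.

Char counts: '$':1, '5':2, '6':1, '7':1, '9':2
C (first-col start): C('$')=0, C('5')=1, C('6')=3, C('7')=4, C('9')=5
L[0]='6': occ=0, LF[0]=C('6')+0=3+0=3
L[1]='$': occ=0, LF[1]=C('$')+0=0+0=0
L[2]='5': occ=0, LF[2]=C('5')+0=1+0=1
L[3]='7': occ=0, LF[3]=C('7')+0=4+0=4
L[4]='9': occ=0, LF[4]=C('9')+0=5+0=5
L[5]='9': occ=1, LF[5]=C('9')+1=5+1=6
L[6]='5': occ=1, LF[6]=C('5')+1=1+1=2

Answer: 3 0 1 4 5 6 2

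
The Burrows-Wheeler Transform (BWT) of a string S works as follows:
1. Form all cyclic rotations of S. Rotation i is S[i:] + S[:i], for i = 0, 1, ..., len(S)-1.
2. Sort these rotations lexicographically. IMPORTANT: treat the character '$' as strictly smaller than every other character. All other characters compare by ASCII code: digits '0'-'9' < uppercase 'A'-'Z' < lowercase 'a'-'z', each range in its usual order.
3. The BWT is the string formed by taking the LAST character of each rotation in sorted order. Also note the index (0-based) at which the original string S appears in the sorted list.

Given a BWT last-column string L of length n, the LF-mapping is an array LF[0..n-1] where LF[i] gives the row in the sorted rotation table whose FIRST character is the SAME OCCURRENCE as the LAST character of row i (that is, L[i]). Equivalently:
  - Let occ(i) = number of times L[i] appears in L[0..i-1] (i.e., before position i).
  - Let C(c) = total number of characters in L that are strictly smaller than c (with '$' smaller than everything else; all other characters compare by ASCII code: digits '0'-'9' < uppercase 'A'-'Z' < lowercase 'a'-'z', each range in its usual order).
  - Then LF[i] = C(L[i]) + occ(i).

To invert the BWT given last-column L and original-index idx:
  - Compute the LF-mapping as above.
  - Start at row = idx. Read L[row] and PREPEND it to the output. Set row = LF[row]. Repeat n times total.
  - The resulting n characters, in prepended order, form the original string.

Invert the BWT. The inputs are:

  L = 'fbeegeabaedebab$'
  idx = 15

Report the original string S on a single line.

Answer: gbabeeadeaeebbf$

Derivation:
LF mapping: 14 4 9 10 15 11 1 5 2 12 8 13 6 3 7 0
Walk LF starting at row 15, prepending L[row]:
  step 1: row=15, L[15]='$', prepend. Next row=LF[15]=0
  step 2: row=0, L[0]='f', prepend. Next row=LF[0]=14
  step 3: row=14, L[14]='b', prepend. Next row=LF[14]=7
  step 4: row=7, L[7]='b', prepend. Next row=LF[7]=5
  step 5: row=5, L[5]='e', prepend. Next row=LF[5]=11
  step 6: row=11, L[11]='e', prepend. Next row=LF[11]=13
  step 7: row=13, L[13]='a', prepend. Next row=LF[13]=3
  step 8: row=3, L[3]='e', prepend. Next row=LF[3]=10
  step 9: row=10, L[10]='d', prepend. Next row=LF[10]=8
  step 10: row=8, L[8]='a', prepend. Next row=LF[8]=2
  step 11: row=2, L[2]='e', prepend. Next row=LF[2]=9
  step 12: row=9, L[9]='e', prepend. Next row=LF[9]=12
  step 13: row=12, L[12]='b', prepend. Next row=LF[12]=6
  step 14: row=6, L[6]='a', prepend. Next row=LF[6]=1
  step 15: row=1, L[1]='b', prepend. Next row=LF[1]=4
  step 16: row=4, L[4]='g', prepend. Next row=LF[4]=15
Reversed output: gbabeeadeaeebbf$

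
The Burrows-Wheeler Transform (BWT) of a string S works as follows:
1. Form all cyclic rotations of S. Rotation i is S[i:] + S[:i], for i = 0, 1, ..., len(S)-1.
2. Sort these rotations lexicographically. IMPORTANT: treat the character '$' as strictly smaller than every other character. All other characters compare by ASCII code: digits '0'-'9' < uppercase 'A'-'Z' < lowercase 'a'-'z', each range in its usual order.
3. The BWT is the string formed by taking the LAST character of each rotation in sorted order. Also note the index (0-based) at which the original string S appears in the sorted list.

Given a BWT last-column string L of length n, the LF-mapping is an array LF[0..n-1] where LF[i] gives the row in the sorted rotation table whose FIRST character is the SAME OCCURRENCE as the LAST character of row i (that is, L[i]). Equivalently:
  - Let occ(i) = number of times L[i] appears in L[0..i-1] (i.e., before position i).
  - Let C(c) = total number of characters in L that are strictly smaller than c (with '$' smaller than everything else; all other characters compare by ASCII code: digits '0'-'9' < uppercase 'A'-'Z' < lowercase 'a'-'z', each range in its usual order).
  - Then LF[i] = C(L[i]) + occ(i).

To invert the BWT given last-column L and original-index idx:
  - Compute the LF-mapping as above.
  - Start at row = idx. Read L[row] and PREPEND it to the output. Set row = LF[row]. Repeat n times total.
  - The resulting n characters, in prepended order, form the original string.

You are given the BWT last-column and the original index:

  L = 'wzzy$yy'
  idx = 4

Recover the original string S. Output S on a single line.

LF mapping: 1 5 6 2 0 3 4
Walk LF starting at row 4, prepending L[row]:
  step 1: row=4, L[4]='$', prepend. Next row=LF[4]=0
  step 2: row=0, L[0]='w', prepend. Next row=LF[0]=1
  step 3: row=1, L[1]='z', prepend. Next row=LF[1]=5
  step 4: row=5, L[5]='y', prepend. Next row=LF[5]=3
  step 5: row=3, L[3]='y', prepend. Next row=LF[3]=2
  step 6: row=2, L[2]='z', prepend. Next row=LF[2]=6
  step 7: row=6, L[6]='y', prepend. Next row=LF[6]=4
Reversed output: yzyyzw$

Answer: yzyyzw$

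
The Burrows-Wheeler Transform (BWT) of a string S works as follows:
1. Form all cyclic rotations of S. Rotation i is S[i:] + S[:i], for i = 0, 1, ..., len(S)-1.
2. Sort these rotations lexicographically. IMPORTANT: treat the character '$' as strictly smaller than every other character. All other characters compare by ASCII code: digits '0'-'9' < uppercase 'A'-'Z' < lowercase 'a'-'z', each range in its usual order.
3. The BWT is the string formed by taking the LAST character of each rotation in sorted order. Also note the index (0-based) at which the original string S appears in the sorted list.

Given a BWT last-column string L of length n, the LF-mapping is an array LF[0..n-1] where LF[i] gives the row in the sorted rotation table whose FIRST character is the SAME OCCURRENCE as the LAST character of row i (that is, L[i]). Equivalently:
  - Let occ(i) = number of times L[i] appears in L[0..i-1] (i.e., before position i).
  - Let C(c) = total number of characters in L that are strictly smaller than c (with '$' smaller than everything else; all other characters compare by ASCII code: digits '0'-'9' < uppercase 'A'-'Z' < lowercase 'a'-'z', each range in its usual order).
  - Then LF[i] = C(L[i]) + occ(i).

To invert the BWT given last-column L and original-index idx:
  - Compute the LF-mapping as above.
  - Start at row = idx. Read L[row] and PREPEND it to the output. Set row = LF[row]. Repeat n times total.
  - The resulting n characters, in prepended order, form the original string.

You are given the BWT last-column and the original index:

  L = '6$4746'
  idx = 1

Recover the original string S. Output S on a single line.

Answer: 44676$

Derivation:
LF mapping: 3 0 1 5 2 4
Walk LF starting at row 1, prepending L[row]:
  step 1: row=1, L[1]='$', prepend. Next row=LF[1]=0
  step 2: row=0, L[0]='6', prepend. Next row=LF[0]=3
  step 3: row=3, L[3]='7', prepend. Next row=LF[3]=5
  step 4: row=5, L[5]='6', prepend. Next row=LF[5]=4
  step 5: row=4, L[4]='4', prepend. Next row=LF[4]=2
  step 6: row=2, L[2]='4', prepend. Next row=LF[2]=1
Reversed output: 44676$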